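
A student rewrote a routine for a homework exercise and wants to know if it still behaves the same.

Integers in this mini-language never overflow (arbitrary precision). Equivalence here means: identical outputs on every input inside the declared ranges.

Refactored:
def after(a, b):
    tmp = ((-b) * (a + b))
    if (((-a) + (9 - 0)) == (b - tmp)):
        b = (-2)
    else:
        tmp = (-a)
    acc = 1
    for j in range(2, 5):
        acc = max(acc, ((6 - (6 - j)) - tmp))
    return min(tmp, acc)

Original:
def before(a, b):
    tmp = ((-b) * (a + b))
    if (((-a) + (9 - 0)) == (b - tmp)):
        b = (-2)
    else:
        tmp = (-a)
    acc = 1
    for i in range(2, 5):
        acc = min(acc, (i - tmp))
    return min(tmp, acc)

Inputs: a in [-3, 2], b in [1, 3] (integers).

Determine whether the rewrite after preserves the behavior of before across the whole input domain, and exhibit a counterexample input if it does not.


The rewrite breaks on a=-3, b=1, where the results are -1 and 1.
before: tmp := 2 | (((-a) + (9 - 0)) == (b - tmp)): false | tmp := 3 | acc := 1 | iter i=2: | acc := -1 | iter i=3: | acc := -1 | iter i=4: | acc := -1 | result -1
after: tmp := 2 | (((-a) + (9 - 0)) == (b - tmp)): false | tmp := 3 | acc := 1 | iter j=2: | acc := 1 | iter j=3: | acc := 1 | iter j=4: | acc := 1 | result 1
verdict: not equivalent; witness: a=-3, b=1


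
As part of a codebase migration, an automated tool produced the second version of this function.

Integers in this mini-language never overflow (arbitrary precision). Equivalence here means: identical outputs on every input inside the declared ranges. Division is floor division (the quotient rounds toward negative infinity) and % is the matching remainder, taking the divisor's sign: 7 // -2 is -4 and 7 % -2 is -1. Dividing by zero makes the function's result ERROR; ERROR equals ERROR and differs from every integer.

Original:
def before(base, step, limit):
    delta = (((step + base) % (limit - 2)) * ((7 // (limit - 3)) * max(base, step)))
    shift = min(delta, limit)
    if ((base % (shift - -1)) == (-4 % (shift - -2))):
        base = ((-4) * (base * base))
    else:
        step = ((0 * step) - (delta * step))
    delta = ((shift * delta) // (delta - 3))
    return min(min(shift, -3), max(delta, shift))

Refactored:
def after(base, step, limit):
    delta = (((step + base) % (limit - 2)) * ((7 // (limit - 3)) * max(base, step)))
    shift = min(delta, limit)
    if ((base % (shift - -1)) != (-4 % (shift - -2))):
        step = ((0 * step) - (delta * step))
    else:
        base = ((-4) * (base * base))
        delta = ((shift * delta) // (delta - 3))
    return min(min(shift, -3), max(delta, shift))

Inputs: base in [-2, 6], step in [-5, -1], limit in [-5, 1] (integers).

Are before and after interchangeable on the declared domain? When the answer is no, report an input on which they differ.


Evaluate both at base=1, step=-4, limit=-5.
before: delta=3, then shift=-5, then ((base % (shift - -1)) == (-4 % (shift - -2))) is false, then step=12, then a zero divisor aborts: ERROR
after: delta=3, then shift=-5, then ((base % (shift - -1)) != (-4 % (shift - -2))) is true, then step=12, then returns -5
ERROR and -5 differ, so these are not the same function on this domain.
verdict: not equivalent; witness: base=1, step=-4, limit=-5


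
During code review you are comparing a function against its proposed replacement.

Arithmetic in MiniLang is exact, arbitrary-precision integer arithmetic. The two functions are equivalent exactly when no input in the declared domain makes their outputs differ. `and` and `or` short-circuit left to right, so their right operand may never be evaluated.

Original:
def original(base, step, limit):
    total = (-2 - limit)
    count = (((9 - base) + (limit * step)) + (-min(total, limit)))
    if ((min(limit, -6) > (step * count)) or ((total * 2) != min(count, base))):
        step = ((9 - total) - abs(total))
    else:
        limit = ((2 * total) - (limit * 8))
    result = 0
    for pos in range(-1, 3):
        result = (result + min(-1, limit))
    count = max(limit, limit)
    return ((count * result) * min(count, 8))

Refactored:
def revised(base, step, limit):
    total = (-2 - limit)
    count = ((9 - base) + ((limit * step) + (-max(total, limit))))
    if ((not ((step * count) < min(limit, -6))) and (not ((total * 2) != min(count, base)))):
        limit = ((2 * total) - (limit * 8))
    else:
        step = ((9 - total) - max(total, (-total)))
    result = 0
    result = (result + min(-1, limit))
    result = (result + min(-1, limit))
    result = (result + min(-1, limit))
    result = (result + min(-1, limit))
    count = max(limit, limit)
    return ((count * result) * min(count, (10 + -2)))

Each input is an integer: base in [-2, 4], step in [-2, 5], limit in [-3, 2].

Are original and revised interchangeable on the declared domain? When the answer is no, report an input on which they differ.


These are not equivalent — on base=0, step=5, limit=-2 the outputs split (-512 vs -32).
original: total := 0 | count := 1 | ((min(limit, -6) > (step * count)) or ((total * 2) != min(count, base))): false | limit := 16 | result := 0 | iter pos=-1: | result := -1 | iter pos=0: | result := -2 | iter pos=1: | result := -3 | iter pos=2: | result := -4 | count := 16 | result -512
revised: total := 0 | count := -1 | ((not ((step * count) < min(limit, -6))) and (not ((total * 2) != min(count, base)))): false | step := 9 | result := 0 | result := -2 | result := -4 | result := -6 | result := -8 | count := -2 | result -32
verdict: not equivalent; witness: base=0, step=5, limit=-2


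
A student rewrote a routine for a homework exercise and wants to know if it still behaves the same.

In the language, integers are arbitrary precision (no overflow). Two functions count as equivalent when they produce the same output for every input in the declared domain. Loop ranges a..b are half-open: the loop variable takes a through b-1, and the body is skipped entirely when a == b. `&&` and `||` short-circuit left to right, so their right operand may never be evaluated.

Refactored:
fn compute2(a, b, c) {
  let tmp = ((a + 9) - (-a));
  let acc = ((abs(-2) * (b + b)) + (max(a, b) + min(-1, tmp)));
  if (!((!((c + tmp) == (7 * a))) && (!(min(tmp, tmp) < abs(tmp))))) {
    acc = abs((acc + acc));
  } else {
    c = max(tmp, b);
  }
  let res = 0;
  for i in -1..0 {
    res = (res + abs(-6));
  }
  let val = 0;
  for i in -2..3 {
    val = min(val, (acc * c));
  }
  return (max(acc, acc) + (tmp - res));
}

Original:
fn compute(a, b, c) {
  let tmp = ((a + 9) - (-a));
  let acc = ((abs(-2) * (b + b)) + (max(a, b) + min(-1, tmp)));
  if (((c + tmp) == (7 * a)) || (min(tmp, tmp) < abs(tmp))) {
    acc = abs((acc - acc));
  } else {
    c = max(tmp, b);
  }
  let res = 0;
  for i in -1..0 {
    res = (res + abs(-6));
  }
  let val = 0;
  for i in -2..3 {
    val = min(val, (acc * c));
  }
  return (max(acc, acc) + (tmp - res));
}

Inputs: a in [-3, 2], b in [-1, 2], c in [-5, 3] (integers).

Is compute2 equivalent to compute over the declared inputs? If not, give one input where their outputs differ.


Run the pair on a=1, b=-1, c=-4.
compute: tmp := 11 | acc := -4 | (((c + tmp) == (7 * a)) || (min(tmp, tmp) < abs(tmp))): true | acc := 0 | res := 0 | iter i=-1: | res := 6 | val := 0 | iter i=-2: | val := 0 | iter i=-1: | val := 0 | iter i=0: | val := 0 | iter i=1: | val := 0 | iter i=2: | val := 0 | result 5
compute2: tmp := 11 | acc := -4 | (!((!((c + tmp) == (7 * a))) && (!(min(tmp, tmp) < abs(tmp))))): true | acc := 8 | res := 0 | iter i=-1: | res := 6 | val := 0 | iter i=-2: | val := -32 | iter i=-1: | val := -32 | iter i=0: | val := -32 | iter i=1: | val := -32 | iter i=2: | val := -32 | result 13
5 vs 13 — the two versions disagree here.
verdict: not equivalent; witness: a=1, b=-1, c=-4


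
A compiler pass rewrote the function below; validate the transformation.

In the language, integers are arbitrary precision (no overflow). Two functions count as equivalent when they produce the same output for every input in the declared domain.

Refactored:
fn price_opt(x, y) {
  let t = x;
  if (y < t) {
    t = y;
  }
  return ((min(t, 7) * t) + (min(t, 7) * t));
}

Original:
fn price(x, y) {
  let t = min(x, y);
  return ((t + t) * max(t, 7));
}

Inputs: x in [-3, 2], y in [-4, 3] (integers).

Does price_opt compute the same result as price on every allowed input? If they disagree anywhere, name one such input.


There is a counterexample at x=-3, y=-4: -56 on one side, 32 on the other.
price: t = -4; return -56
price_opt: t = -3; (y < t) -> true; t = -4; return 32
verdict: not equivalent; witness: x=-3, y=-4


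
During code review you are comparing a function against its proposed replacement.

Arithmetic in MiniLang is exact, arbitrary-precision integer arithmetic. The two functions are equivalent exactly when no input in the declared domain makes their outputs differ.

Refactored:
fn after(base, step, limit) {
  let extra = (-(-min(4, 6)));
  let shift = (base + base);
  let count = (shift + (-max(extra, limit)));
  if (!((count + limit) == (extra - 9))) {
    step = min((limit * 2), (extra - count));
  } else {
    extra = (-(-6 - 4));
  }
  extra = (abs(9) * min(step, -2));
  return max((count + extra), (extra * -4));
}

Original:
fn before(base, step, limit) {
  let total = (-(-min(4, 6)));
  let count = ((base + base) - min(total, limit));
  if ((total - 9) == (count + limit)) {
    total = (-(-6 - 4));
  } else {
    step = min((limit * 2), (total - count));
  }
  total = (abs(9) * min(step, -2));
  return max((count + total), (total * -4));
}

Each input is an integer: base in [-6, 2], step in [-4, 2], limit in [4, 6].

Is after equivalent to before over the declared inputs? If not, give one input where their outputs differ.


Take base=-3, step=-4, limit=5.
before: total becomes 4; next count becomes -10; next ((total - 9) == (count + limit)) evaluates to true; next total becomes 10; next total becomes -36; next final value 144
after: extra becomes 4; next shift becomes -6; next count becomes -11; next (!((count + limit) == (extra - 9))) evaluates to true; next step becomes 10; next extra becomes -18; next final value 72
144 != 72, so the rewrite changes behavior.
verdict: not equivalent; witness: base=-3, step=-4, limit=5


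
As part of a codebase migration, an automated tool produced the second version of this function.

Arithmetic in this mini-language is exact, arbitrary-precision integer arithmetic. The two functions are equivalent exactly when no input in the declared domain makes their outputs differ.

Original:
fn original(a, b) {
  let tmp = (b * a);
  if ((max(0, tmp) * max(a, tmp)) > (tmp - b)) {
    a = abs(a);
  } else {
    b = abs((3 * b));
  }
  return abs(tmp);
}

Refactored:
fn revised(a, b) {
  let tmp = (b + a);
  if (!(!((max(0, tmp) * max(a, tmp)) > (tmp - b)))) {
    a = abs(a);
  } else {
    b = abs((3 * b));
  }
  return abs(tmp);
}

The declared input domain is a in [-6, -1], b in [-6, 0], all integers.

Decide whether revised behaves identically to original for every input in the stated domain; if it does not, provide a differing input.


The rewrite breaks on a=-6, b=-6, where the results are 36 and 12.
original: tmp becomes 36; next ((max(0, tmp) * max(a, tmp)) > (tmp - b)) evaluates to true; next a becomes 6; next final value 36
revised: tmp becomes -12; next (!(!((max(0, tmp) * max(a, tmp)) > (tmp - b)))) evaluates to true; next a becomes 6; next final value 12
verdict: not equivalent; witness: a=-6, b=-6


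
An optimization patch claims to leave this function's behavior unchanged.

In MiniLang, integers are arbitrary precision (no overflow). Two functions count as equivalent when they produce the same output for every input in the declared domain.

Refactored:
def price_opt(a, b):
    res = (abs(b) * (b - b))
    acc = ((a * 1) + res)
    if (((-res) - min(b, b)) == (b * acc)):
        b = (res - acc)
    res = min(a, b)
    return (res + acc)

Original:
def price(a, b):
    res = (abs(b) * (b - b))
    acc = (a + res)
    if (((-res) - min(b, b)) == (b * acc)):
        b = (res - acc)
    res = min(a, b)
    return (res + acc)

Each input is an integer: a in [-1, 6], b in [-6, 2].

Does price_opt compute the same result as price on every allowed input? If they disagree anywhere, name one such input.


The two versions differ — the changes include arithmetic usage differs, constant usage differs.
Spot check at a=-1, b=-4 — price: res := 0 | acc := -1 | (((-res) - min(b, b)) == (b * acc)): true | b := 1 | res := -1 | result -2. price_opt: res := 0 | acc := -1 | (((-res) - min(b, b)) == (b * acc)): true | b := 1 | res := -1 | result -2. Both give -2.
Checked all 72 inputs in the declared domain: the outputs agree on every one.
verdict: equivalent


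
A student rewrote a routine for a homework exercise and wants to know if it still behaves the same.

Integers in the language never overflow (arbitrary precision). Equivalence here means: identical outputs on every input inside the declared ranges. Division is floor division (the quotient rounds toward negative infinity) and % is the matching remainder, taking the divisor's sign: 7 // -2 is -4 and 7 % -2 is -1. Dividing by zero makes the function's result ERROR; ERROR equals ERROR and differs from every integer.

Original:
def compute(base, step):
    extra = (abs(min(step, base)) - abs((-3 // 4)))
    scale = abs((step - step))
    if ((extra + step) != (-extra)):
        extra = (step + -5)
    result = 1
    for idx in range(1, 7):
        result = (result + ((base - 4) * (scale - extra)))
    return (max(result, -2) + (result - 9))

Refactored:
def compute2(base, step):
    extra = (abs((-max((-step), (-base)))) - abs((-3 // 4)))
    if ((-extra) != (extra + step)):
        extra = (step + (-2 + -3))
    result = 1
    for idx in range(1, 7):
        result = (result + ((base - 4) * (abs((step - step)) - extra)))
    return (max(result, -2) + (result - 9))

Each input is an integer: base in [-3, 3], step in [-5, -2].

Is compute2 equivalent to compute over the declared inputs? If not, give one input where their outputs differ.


Changes here: constant usage differs, and min/max/abs usage differs, and arithmetic usage differs, and local variable names differ, and statement counts differ; the full 28-point sweep finds no disagreement.
verdict: equivalent


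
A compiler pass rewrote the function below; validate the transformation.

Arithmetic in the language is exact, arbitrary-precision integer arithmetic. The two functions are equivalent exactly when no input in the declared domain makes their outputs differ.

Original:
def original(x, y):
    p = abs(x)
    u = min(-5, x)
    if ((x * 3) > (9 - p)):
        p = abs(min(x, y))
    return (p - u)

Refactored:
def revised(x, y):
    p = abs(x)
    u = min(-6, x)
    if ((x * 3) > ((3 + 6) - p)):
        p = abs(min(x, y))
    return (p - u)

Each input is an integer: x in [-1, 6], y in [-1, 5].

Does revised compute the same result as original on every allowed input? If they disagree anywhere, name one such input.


Run the pair on x=-1, y=-1.
original: p = 1; u = -5; ((x * 3) > (9 - p)) -> false; return 6
revised: p = 1; u = -6; ((x * 3) > ((3 + 6) - p)) -> false; return 7
6 vs 7 — the two versions disagree here.
verdict: not equivalent; witness: x=-1, y=-1


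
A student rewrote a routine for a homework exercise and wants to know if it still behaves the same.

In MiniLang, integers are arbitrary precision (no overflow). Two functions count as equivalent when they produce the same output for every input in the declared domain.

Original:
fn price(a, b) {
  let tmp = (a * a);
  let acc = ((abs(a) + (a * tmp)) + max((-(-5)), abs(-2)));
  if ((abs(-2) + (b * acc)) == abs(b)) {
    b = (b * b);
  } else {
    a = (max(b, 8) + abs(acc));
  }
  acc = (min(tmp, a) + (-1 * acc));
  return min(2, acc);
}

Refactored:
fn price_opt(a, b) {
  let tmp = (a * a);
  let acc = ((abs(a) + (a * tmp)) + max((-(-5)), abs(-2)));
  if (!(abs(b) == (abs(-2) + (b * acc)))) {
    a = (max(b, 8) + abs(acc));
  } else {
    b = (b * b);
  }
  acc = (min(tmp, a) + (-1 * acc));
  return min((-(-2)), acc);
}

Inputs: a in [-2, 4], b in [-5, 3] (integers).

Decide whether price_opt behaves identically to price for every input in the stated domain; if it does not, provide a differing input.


Behavior is preserved: although boolean connective usage differs, the outputs never diverge.
One worked example (a=2, b=-2) — price: tmp := 4 | acc := 15 | ((abs(-2) + (b * acc)) == abs(b)): false | a := 23 | acc := -11 | result -11; price_opt: tmp := 4 | acc := 15 | (!(abs(b) == (abs(-2) + (b * acc)))): true | a := 23 | acc := -11 | result -11; agreement on -11.
Across all 63 domain points the two functions coincide.
verdict: equivalent


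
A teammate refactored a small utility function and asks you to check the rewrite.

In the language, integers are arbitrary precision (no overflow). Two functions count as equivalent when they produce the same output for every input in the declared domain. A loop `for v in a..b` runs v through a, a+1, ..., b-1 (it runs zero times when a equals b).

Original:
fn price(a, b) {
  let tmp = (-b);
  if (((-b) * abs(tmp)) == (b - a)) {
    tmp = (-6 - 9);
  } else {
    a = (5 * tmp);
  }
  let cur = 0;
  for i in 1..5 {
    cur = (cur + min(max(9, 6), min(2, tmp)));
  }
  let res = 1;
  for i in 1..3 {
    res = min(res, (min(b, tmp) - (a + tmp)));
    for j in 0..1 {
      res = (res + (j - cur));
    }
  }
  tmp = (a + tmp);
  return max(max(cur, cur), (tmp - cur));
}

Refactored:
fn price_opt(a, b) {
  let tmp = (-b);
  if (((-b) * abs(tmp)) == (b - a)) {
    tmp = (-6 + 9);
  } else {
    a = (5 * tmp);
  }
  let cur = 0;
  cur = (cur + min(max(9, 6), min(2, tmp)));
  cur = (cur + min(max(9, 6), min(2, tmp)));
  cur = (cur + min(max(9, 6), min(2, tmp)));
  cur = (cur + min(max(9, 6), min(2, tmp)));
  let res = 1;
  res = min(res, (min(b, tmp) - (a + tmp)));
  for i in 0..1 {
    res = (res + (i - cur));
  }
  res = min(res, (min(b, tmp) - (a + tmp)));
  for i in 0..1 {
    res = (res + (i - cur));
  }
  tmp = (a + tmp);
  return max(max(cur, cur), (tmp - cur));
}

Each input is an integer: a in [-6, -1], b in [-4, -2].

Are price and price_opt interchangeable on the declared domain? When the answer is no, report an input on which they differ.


Input a=-6, b=-2: 39 from price versus 8 from price_opt.
verdict: not equivalent; witness: a=-6, b=-2


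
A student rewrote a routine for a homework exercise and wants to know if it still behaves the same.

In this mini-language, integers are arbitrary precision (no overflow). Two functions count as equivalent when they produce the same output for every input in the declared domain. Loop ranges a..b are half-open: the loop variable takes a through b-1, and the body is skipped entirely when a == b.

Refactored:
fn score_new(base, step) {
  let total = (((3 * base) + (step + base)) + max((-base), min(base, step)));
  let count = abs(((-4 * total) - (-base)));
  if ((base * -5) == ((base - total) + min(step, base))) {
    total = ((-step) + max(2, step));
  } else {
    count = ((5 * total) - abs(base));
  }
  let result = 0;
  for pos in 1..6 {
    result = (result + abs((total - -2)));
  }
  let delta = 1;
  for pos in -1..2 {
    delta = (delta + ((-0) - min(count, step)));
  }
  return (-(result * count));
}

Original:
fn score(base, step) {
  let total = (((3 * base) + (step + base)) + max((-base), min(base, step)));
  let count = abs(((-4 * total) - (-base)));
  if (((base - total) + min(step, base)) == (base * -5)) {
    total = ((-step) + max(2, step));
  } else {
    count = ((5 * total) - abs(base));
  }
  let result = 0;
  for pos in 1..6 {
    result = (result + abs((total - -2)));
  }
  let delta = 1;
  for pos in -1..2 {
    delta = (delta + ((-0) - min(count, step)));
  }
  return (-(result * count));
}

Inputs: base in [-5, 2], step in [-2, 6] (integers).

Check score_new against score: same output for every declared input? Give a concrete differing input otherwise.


Although same computation, different form, 72/72 inputs agree.
verdict: equivalent


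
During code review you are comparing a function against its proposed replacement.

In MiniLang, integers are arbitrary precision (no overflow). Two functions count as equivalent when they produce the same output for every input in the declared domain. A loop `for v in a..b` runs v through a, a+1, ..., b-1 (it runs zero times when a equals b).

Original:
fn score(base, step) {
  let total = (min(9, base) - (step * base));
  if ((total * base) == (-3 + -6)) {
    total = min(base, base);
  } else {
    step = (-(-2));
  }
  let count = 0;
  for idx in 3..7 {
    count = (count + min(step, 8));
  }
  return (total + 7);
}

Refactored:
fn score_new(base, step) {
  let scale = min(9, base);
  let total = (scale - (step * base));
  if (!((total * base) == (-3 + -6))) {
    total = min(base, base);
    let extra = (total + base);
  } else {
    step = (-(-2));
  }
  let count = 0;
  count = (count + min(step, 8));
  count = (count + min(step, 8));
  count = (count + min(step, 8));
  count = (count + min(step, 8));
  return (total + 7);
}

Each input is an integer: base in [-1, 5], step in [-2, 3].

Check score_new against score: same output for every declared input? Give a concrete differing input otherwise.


The rewrite breaks on base=-1, step=-2, where the results are 4 and 6.
score: total := -3 | ((total * base) == (-3 + -6)): false | step := 2 | count := 0 | iter idx=3: | count := 2 | iter idx=4: | count := 4 | iter idx=5: | count := 6 | iter idx=6: | count := 8 | result 4
score_new: scale := -1 | total := -3 | (!((total * base) == (-3 + -6))): true | total := -1 | extra := -2 | count := 0 | count := -2 | count := -4 | count := -6 | count := -8 | result 6
verdict: not equivalent; witness: base=-1, step=-2


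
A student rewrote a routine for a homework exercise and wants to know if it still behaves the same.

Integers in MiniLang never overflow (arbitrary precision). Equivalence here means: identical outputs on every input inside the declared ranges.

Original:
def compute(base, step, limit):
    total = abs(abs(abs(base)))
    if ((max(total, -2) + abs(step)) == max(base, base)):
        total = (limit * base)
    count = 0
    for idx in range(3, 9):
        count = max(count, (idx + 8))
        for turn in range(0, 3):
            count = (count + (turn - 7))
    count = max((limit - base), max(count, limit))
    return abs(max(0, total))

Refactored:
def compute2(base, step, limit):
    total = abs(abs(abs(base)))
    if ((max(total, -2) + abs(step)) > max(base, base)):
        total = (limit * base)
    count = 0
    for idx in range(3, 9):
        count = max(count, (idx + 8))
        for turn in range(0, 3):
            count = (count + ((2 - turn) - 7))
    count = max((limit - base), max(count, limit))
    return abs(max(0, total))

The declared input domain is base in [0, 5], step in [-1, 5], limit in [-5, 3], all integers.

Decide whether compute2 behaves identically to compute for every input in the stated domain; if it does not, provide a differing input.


Not equivalent: base=1, step=-1, limit=-5 separates them (1 vs 0).
compute: total=1, then ((max(total, -2) + abs(step)) == max(base, base)) is false, then count=0, then (idx=3), then count=11, then (turn=0), then count=4, then (turn=1), then count=-2, then (turn=2), then count=-7, then (idx=4), then count=12, then (turn=0), then count=5, then (turn=1), then count=-1, then (turn=2), then count=-6, then (idx=5), then count=13, then (turn=0), then count=6, then (turn=1), then count=0, then (turn=2), then count=-5, then (idx=6), then count=14, then (turn=0), then count=7, then (turn=1), then count=1, then (turn=2), then count=-4, then (idx=7), then count=15, then (turn=0), then count=8, then (turn=1), then count=2, then (turn=2), then count=-3, then (idx=8), then count=16, then (turn=0), then count=9, then (turn=1), then count=3, then (turn=2), then count=-2, then count=-2, then returns 1
compute2: total=1, then ((max(total, -2) + abs(step)) > max(base, base)) is true, then total=-5, then count=0, then (idx=3), then count=11, then (turn=0), then count=6, then (turn=1), then count=0, then (turn=2), then count=-7, then (idx=4), then count=12, then (turn=0), then count=7, then (turn=1), then count=1, then (turn=2), then count=-6, then (idx=5), then count=13, then (turn=0), then count=8, then (turn=1), then count=2, then (turn=2), then count=-5, then (idx=6), then count=14, then (turn=0), then count=9, then (turn=1), then count=3, then (turn=2), then count=-4, then (idx=7), then count=15, then (turn=0), then count=10, then (turn=1), then count=4, then (turn=2), then count=-3, then (idx=8), then count=16, then (turn=0), then count=11, then (turn=1), then count=5, then (turn=2), then count=-2, then count=-2, then returns 0
verdict: not equivalent; witness: base=1, step=-1, limit=-5


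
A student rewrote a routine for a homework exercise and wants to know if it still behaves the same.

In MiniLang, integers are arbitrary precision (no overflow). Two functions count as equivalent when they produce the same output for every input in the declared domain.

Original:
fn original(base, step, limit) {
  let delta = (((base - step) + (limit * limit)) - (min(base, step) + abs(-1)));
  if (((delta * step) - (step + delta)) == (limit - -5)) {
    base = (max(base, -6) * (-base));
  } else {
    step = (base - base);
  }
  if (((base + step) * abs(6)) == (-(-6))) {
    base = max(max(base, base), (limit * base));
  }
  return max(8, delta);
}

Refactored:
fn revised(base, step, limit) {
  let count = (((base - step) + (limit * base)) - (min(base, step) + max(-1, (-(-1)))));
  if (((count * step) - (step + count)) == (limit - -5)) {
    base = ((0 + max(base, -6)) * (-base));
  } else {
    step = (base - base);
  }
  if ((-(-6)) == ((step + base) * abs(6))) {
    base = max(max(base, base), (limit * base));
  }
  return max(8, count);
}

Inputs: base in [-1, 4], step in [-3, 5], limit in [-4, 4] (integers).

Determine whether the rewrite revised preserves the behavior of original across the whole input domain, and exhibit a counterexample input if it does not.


Try base=-1, step=-3, limit=-4.
original: delta=20, then (((delta * step) - (step + delta)) == (limit - -5)) is false, then step=0, then (((base + step) * abs(6)) == (-(-6))) is false, then returns 20
revised: count=8, then (((count * step) - (step + count)) == (limit - -5)) is false, then step=0, then ((-(-6)) == ((step + base) * abs(6))) is false, then returns 8
20 and 8 differ, so these are not the same function on this domain.
verdict: not equivalent; witness: base=-1, step=-3, limit=-4


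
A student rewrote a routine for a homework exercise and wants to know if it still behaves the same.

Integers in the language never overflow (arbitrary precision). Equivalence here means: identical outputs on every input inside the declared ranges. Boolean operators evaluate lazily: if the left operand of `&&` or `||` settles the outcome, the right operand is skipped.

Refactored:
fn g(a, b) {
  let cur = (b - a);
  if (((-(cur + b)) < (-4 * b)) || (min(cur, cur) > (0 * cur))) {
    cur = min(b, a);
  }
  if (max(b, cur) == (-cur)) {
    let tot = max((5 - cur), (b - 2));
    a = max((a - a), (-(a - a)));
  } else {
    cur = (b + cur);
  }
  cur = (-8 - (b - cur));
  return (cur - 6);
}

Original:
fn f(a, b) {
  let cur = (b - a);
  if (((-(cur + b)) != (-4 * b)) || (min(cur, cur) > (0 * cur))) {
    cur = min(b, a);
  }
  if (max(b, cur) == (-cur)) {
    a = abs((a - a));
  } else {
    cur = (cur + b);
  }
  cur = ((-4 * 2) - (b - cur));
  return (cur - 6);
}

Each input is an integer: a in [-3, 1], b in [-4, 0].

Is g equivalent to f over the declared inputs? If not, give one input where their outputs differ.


Input a=1, b=0: -14 from f versus -15 from g.
verdict: not equivalent; witness: a=1, b=0


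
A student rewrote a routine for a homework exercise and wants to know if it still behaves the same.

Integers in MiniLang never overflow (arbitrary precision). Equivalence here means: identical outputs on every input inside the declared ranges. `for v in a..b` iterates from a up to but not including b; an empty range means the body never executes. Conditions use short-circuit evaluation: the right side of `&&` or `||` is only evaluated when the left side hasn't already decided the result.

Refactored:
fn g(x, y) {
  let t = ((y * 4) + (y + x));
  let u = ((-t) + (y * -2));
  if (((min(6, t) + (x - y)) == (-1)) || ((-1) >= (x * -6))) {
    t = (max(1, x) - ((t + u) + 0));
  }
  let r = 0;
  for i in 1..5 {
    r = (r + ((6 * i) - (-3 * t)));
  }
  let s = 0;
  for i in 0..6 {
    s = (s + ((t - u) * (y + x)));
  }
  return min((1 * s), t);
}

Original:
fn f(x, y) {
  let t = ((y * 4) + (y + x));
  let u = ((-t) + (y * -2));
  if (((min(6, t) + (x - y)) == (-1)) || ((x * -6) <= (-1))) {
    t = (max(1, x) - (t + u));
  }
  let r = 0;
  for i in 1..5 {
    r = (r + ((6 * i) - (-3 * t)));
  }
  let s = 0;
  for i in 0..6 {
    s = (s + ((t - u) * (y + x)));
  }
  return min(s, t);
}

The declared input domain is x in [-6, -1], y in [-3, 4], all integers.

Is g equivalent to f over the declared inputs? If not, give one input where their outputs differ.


Reading the diff, among the changes: comparison usage differs, arithmetic usage differs, constant usage differs.
Tracing x=-6, y=4: f: t = 14; u = -22; (((min(6, t) + (x - y)) == (-1)) || ((x * -6) <= (-1))) -> false; r = 0; [i=1]; r = 48; [i=2]; r = 102; [i=3]; r = 162; [i=4]; r = 228; s = 0; [i=0]; s = -72; [i=1]; s = -144; [i=2]; s = -216; [i=3]; s = -288; [i=4]; s = -360; [i=5]; s = -432; return -432 | g: t = 14; u = -22; (((min(6, t) + (x - y)) == (-1)) || ((-1) >= (x * -6))) -> false; r = 0; [i=1]; r = 48; [i=2]; r = 102; [i=3]; r = 162; [i=4]; r = 228; s = 0; [i=0]; s = -72; [i=1]; s = -144; [i=2]; s = -216; [i=3]; s = -288; [i=4]; s = -360; [i=5]; s = -432; return -432 — matching result -432.
Checked all 48 inputs in the declared domain: the outputs agree on every one.
verdict: equivalent


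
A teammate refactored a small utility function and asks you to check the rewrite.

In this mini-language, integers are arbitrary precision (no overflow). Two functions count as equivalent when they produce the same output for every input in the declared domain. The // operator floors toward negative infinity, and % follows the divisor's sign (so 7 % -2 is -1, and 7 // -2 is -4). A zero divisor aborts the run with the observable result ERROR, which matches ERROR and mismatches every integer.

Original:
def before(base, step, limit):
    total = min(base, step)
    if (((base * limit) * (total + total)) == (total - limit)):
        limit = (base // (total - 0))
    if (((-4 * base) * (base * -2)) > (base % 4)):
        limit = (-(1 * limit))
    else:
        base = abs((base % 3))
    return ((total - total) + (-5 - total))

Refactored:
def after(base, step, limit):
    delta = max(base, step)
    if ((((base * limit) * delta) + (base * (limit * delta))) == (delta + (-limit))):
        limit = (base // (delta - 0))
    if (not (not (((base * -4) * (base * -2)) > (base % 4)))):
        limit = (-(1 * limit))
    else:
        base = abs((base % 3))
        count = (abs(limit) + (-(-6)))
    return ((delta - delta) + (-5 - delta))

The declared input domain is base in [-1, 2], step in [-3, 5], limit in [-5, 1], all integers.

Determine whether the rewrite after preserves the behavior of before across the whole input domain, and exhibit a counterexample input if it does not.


There is a counterexample at base=-1, step=-3, limit=-5: -2 on one side, -4 on the other.
before: total := -3 | (((base * limit) * (total + total)) == (total - limit)): false | (((-4 * base) * (base * -2)) > (base % 4)): true | limit := 5 | result -2
after: delta := -1 | ((((base * limit) * delta) + (base * (limit * delta))) == (delta + (-limit))): false | (not (not (((base * -4) * (base * -2)) > (base % 4)))): true | limit := 5 | result -4
verdict: not equivalent; witness: base=-1, step=-3, limit=-5


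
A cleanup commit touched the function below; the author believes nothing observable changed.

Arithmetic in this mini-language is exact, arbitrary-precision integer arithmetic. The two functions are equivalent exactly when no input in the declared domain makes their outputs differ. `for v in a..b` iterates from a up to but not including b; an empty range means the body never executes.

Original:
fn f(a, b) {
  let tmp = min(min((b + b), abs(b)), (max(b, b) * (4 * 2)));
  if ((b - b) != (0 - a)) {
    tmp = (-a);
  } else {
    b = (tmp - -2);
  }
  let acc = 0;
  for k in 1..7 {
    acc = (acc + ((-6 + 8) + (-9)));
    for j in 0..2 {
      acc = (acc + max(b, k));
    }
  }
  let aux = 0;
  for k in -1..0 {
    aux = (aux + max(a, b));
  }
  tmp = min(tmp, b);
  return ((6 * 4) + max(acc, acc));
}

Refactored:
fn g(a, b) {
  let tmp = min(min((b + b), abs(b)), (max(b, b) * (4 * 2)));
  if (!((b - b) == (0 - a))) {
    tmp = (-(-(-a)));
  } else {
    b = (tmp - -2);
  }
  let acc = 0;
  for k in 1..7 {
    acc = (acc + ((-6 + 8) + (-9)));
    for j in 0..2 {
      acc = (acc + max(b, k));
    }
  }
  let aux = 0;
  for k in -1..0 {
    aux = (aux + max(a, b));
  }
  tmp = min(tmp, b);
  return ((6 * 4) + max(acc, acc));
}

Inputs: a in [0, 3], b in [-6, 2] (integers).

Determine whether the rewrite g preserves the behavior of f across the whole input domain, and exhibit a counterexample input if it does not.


Changes here: comparison usage differs; also boolean connective usage differs; the full 36-point sweep finds no disagreement.
verdict: equivalent


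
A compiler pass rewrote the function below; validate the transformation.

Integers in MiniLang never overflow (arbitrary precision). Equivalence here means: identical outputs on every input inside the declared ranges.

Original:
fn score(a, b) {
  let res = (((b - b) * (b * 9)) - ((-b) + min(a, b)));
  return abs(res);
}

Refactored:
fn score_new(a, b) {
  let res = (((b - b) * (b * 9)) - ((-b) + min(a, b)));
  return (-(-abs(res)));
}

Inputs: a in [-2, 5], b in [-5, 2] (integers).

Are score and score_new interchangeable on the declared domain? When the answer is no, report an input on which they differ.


The two versions differ — the changes include same computation, different form.
Tracing a=3, b=-4: score: res := 0 | result 0 | score_new: res := 0 | result 0 — matching result 0.
Across all 64 domain points the two functions coincide.
verdict: equivalent


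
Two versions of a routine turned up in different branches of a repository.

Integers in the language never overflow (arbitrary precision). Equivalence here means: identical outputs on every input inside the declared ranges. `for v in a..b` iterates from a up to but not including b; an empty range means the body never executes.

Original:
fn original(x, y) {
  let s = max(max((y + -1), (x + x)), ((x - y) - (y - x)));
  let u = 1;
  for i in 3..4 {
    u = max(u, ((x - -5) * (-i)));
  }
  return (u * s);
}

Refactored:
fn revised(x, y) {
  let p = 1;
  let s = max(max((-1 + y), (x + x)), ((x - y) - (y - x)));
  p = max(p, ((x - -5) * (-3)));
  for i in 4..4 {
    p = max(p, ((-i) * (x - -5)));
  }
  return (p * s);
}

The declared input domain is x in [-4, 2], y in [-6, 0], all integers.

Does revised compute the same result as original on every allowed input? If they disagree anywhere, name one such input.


Reading the diff, among the changes: min/max/abs usage differs; also constant usage differs; also local variable names differ; also loop structure differs; also statement counts differ; also arithmetic usage differs.
One worked example (x=-4, y=0) — original: s := -1 | u := 1 | iter i=3: | u := 1 | result -1; revised: p := 1 | s := -1 | p := 1 | loop over i: empty range | result -1; agreement on -1.
Sweeping the whole domain (49 inputs) finds no disagreement.
verdict: equivalent


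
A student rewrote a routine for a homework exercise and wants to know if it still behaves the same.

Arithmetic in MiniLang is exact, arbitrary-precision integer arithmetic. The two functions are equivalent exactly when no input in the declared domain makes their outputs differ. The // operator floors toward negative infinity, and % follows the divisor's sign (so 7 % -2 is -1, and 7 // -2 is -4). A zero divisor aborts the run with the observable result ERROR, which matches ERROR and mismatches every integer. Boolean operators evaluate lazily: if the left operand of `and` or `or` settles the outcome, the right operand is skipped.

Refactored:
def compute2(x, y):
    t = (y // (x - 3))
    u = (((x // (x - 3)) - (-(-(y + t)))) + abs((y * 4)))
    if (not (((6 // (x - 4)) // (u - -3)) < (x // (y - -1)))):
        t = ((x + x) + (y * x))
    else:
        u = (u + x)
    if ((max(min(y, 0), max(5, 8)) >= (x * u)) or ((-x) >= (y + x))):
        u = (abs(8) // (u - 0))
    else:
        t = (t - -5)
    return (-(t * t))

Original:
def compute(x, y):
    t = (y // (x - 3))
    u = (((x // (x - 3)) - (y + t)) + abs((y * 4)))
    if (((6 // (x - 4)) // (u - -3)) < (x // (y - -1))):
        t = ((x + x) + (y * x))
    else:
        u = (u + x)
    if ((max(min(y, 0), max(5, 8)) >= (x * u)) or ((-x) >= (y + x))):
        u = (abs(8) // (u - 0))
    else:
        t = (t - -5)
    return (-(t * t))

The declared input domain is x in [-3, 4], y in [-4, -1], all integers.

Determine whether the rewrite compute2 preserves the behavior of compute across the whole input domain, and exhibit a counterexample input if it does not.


On input x=-3, y=-4, compute returns -36 while compute2 returns 0.
verdict: not equivalent; witness: x=-3, y=-4


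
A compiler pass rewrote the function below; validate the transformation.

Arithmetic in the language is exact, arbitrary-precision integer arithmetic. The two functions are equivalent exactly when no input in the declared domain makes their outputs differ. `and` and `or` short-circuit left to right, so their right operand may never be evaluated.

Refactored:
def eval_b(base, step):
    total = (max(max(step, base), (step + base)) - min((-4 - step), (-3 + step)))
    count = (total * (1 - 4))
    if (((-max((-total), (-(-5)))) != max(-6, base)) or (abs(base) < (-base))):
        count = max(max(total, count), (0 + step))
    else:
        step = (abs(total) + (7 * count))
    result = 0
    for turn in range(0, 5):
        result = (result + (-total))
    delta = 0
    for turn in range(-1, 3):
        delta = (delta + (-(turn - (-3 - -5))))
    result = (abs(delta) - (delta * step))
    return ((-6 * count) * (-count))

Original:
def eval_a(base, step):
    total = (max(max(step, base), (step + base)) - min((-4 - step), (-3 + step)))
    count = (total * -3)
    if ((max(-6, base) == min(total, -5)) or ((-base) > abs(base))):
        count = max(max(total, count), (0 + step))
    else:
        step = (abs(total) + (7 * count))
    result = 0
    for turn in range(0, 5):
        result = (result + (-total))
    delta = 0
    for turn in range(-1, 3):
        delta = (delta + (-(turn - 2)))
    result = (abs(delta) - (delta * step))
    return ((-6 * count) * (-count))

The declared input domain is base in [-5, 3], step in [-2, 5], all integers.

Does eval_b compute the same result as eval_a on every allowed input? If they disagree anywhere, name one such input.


Not equivalent: base=-5, step=-2 separates them (54 vs 486).
eval_a: total becomes 3; next count becomes -9; next ((max(-6, base) == min(total, -5)) or ((-base) > abs(base))) evaluates to true; next count becomes 3; next result becomes 0; next at turn=0:; next result becomes -3; next at turn=1:; next result becomes -6; next at turn=2:; next result becomes -9; next at turn=3:; next result becomes -12; next at turn=4:; next result becomes -15; next delta becomes 0; next at turn=-1:; next delta becomes 3; next at turn=0:; next delta becomes 5; next at turn=1:; next delta becomes 6; next at turn=2:; next delta becomes 6; next result becomes 18; next final value 54
eval_b: total becomes 3; next count becomes -9; next (((-max((-total), (-(-5)))) != max(-6, base)) or (abs(base) < (-base))) evaluates to false; next step becomes -60; next result becomes 0; next at turn=0:; next result becomes -3; next at turn=1:; next result becomes -6; next at turn=2:; next result becomes -9; next at turn=3:; next result becomes -12; next at turn=4:; next result becomes -15; next delta becomes 0; next at turn=-1:; next delta becomes 3; next at turn=0:; next delta becomes 5; next at turn=1:; next delta becomes 6; next at turn=2:; next delta becomes 6; next result becomes 366; next final value 486
verdict: not equivalent; witness: base=-5, step=-2
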